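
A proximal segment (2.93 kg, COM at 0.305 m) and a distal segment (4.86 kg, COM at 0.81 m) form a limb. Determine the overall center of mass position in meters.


COM = (m1*x1 + m2*x2) / (m1 + m2)
COM = (2.93*0.305 + 4.86*0.81) / (2.93 + 4.86)
Numerator = 4.8303
Denominator = 7.7900
COM = 0.6201


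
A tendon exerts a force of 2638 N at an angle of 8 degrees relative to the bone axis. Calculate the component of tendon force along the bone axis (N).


F_eff = F_tendon * cos(theta)
theta = 8 deg = 0.1396 rad
cos(theta) = 0.9903
F_eff = 2638 * 0.9903
F_eff = 2612.3272


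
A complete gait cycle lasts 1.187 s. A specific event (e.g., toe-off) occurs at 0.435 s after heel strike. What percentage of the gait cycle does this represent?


pct = (event_time / cycle_time) * 100
pct = (0.435 / 1.187) * 100
ratio = 0.3665
pct = 36.6470


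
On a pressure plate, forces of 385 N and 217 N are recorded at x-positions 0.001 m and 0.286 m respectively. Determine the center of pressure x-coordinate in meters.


COP_x = (F1*x1 + F2*x2) / (F1 + F2)
COP_x = (385*0.001 + 217*0.286) / (385 + 217)
Numerator = 62.4470
Denominator = 602
COP_x = 0.1037


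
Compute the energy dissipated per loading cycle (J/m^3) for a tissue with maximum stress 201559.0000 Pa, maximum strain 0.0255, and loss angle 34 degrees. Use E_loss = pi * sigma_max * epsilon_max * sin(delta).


E_loss = pi * sigma_max * epsilon_max * sin(delta)
delta = 34 deg = 0.5934 rad
sin(delta) = 0.5592
E_loss = pi * 201559.0000 * 0.0255 * 0.5592
E_loss = 9029.2962


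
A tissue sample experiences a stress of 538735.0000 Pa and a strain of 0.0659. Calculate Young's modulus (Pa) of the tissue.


E = stress / strain
E = 538735.0000 / 0.0659
E = 8.1750e+06


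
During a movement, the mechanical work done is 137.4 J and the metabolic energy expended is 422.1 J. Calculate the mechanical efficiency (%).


eta = (W_mech / E_meta) * 100
eta = (137.4 / 422.1) * 100
ratio = 0.3255
eta = 32.5515


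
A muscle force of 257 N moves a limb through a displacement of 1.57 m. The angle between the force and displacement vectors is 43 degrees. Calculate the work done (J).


W = F * d * cos(theta)
theta = 43 deg = 0.7505 rad
cos(theta) = 0.7314
W = 257 * 1.57 * 0.7314
W = 295.0939


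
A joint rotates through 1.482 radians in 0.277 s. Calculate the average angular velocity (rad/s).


omega = delta_theta / delta_t
omega = 1.482 / 0.277
omega = 5.3502


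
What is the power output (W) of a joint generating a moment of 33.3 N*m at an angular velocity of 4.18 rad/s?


P = M * omega
P = 33.3 * 4.18
P = 139.1940


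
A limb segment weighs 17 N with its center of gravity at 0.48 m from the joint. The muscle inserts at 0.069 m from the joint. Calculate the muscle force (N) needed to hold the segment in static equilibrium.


F_muscle = W * d_load / d_muscle
F_muscle = 17 * 0.48 / 0.069
Numerator = 8.1600
F_muscle = 118.2609


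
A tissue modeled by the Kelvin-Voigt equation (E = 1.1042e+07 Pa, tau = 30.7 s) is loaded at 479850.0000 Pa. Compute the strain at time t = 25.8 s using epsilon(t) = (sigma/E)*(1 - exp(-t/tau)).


epsilon(t) = (sigma/E) * (1 - exp(-t/tau))
sigma/E = 479850.0000 / 1.1042e+07 = 0.0435
exp(-t/tau) = exp(-25.8 / 30.7) = 0.4315
epsilon = 0.0435 * (1 - 0.4315)
epsilon = 0.0247


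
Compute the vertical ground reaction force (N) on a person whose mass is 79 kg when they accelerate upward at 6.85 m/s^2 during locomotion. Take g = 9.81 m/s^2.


GRF = m * (g + a)
GRF = 79 * (9.81 + 6.85)
GRF = 79 * 16.6600
GRF = 1316.1400


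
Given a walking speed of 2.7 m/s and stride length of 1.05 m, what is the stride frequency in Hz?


f = v / stride_length
f = 2.7 / 1.05
f = 2.5714


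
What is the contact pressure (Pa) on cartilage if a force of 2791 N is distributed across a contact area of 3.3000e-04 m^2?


P = F / A
P = 2791 / 3.3000e-04
P = 8.4576e+06


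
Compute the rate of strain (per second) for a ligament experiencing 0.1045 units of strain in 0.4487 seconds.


strain_rate = delta_strain / delta_t
strain_rate = 0.1045 / 0.4487
strain_rate = 0.2329


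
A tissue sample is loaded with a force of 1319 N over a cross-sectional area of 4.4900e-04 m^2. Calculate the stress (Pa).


stress = F / A
stress = 1319 / 4.4900e-04
stress = 2.9376e+06


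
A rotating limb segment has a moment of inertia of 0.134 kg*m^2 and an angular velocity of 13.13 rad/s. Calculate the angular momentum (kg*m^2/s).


L = I * omega
L = 0.134 * 13.13
L = 1.7594


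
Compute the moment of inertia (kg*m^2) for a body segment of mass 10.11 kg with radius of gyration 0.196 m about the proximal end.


I = m * k^2
I = 10.11 * 0.196^2
k^2 = 0.0384
I = 0.3884


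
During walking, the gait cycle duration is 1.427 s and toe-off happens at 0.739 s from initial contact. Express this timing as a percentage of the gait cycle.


pct = (event_time / cycle_time) * 100
pct = (0.739 / 1.427) * 100
ratio = 0.5179
pct = 51.7870


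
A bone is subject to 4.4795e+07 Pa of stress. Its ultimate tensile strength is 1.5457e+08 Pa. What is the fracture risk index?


FRI = applied / ultimate
FRI = 4.4795e+07 / 1.5457e+08
FRI = 0.2898


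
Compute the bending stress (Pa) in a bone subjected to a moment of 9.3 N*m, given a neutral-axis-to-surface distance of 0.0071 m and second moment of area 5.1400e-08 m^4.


sigma = M * c / I
sigma = 9.3 * 0.0071 / 5.1400e-08
M * c = 0.0660
sigma = 1.2846e+06


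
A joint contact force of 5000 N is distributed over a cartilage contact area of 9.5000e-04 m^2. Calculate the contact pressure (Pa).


P = F / A
P = 5000 / 9.5000e-04
P = 5.2632e+06


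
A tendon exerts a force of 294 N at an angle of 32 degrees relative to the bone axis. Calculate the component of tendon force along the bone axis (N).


F_eff = F_tendon * cos(theta)
theta = 32 deg = 0.5585 rad
cos(theta) = 0.8480
F_eff = 294 * 0.8480
F_eff = 249.3261


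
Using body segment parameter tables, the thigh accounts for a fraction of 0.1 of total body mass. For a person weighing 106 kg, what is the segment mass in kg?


m_segment = body_mass * fraction
m_segment = 106 * 0.1
m_segment = 10.6000


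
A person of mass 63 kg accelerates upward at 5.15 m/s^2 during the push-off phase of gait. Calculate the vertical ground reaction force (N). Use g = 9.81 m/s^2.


GRF = m * (g + a)
GRF = 63 * (9.81 + 5.15)
GRF = 63 * 14.9600
GRF = 942.4800


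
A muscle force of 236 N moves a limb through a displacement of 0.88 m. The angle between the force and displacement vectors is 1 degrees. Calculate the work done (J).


W = F * d * cos(theta)
theta = 1 deg = 0.0175 rad
cos(theta) = 0.9998
W = 236 * 0.88 * 0.9998
W = 207.6484


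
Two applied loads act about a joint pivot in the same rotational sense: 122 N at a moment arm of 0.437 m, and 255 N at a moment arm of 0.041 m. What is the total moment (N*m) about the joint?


M = F1 * d1 + F2 * d2
M = 122 * 0.437 + 255 * 0.041
M = 53.3140 + 10.4550
M = 63.7690


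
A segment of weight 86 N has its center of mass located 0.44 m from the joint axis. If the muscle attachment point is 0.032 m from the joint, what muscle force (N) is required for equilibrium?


F_muscle = W * d_load / d_muscle
F_muscle = 86 * 0.44 / 0.032
Numerator = 37.8400
F_muscle = 1182.5000


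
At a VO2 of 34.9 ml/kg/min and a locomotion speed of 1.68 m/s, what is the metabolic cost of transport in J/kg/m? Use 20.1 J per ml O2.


Power per kg = VO2 * 20.1 / 60
Power per kg = 34.9 * 20.1 / 60 = 11.6915 W/kg
Cost = power_per_kg / speed
Cost = 11.6915 / 1.68
Cost = 6.9592


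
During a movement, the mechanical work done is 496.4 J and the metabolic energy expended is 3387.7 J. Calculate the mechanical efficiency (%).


eta = (W_mech / E_meta) * 100
eta = (496.4 / 3387.7) * 100
ratio = 0.1465
eta = 14.6530


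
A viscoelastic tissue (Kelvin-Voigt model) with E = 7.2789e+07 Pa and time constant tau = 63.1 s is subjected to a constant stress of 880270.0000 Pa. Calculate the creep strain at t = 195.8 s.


epsilon(t) = (sigma/E) * (1 - exp(-t/tau))
sigma/E = 880270.0000 / 7.2789e+07 = 0.0121
exp(-t/tau) = exp(-195.8 / 63.1) = 0.0449
epsilon = 0.0121 * (1 - 0.0449)
epsilon = 0.0116


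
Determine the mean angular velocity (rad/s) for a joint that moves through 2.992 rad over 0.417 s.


omega = delta_theta / delta_t
omega = 2.992 / 0.417
omega = 7.1751


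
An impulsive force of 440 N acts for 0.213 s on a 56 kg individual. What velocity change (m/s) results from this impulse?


J = F * dt = 440 * 0.213 = 93.7200 N*s
delta_v = J / m
delta_v = 93.7200 / 56
delta_v = 1.6736


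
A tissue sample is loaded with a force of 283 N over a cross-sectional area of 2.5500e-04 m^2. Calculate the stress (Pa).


stress = F / A
stress = 283 / 2.5500e-04
stress = 1.1098e+06


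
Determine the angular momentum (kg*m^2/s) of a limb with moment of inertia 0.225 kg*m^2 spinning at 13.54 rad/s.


L = I * omega
L = 0.225 * 13.54
L = 3.0465


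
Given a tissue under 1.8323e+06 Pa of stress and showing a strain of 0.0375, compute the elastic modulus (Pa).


E = stress / strain
E = 1.8323e+06 / 0.0375
E = 4.8861e+07


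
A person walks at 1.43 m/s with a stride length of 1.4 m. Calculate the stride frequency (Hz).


f = v / stride_length
f = 1.43 / 1.4
f = 1.0214


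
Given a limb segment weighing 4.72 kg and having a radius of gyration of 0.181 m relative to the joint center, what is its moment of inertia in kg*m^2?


I = m * k^2
I = 4.72 * 0.181^2
k^2 = 0.0328
I = 0.1546


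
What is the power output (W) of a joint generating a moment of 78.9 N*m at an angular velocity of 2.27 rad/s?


P = M * omega
P = 78.9 * 2.27
P = 179.1030


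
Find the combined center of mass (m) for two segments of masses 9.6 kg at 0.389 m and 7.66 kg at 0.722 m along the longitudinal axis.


COM = (m1*x1 + m2*x2) / (m1 + m2)
COM = (9.6*0.389 + 7.66*0.722) / (9.6 + 7.66)
Numerator = 9.2649
Denominator = 17.2600
COM = 0.5368


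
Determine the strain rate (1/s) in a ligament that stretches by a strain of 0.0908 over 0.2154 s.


strain_rate = delta_strain / delta_t
strain_rate = 0.0908 / 0.2154
strain_rate = 0.4215


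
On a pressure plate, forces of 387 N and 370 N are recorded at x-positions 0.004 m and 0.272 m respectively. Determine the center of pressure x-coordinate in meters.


COP_x = (F1*x1 + F2*x2) / (F1 + F2)
COP_x = (387*0.004 + 370*0.272) / (387 + 370)
Numerator = 102.1880
Denominator = 757
COP_x = 0.1350


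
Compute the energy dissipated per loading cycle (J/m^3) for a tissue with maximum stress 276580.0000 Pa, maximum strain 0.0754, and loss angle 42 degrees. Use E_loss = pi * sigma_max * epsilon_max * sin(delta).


E_loss = pi * sigma_max * epsilon_max * sin(delta)
delta = 42 deg = 0.7330 rad
sin(delta) = 0.6691
E_loss = pi * 276580.0000 * 0.0754 * 0.6691
E_loss = 43838.2174


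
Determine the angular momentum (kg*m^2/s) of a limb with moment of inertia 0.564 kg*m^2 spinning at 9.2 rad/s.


L = I * omega
L = 0.564 * 9.2
L = 5.1888


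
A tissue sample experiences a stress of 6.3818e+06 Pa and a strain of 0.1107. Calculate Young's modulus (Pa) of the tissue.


E = stress / strain
E = 6.3818e+06 / 0.1107
E = 5.7650e+07


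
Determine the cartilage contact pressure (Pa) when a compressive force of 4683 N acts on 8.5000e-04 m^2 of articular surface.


P = F / A
P = 4683 / 8.5000e-04
P = 5.5094e+06


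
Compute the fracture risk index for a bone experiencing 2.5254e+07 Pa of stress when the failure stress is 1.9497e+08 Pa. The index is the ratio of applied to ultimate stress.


FRI = applied / ultimate
FRI = 2.5254e+07 / 1.9497e+08
FRI = 0.1295


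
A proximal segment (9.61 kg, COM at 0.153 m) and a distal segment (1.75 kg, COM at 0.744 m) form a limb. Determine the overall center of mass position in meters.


COM = (m1*x1 + m2*x2) / (m1 + m2)
COM = (9.61*0.153 + 1.75*0.744) / (9.61 + 1.75)
Numerator = 2.7723
Denominator = 11.3600
COM = 0.2440


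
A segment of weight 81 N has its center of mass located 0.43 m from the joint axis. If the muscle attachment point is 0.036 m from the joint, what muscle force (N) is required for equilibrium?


F_muscle = W * d_load / d_muscle
F_muscle = 81 * 0.43 / 0.036
Numerator = 34.8300
F_muscle = 967.5000


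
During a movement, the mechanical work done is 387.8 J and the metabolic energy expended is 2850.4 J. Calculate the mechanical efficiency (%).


eta = (W_mech / E_meta) * 100
eta = (387.8 / 2850.4) * 100
ratio = 0.1361
eta = 13.6051


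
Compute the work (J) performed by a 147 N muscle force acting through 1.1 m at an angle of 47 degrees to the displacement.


W = F * d * cos(theta)
theta = 47 deg = 0.8203 rad
cos(theta) = 0.6820
W = 147 * 1.1 * 0.6820
W = 110.2791


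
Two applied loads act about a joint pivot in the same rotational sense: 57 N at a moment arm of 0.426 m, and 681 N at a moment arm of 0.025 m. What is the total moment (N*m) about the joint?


M = F1 * d1 + F2 * d2
M = 57 * 0.426 + 681 * 0.025
M = 24.2820 + 17.0250
M = 41.3070


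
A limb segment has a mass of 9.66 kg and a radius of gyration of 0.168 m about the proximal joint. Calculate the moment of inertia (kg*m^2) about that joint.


I = m * k^2
I = 9.66 * 0.168^2
k^2 = 0.0282
I = 0.2726


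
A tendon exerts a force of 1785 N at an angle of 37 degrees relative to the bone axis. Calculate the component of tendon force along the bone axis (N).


F_eff = F_tendon * cos(theta)
theta = 37 deg = 0.6458 rad
cos(theta) = 0.7986
F_eff = 1785 * 0.7986
F_eff = 1425.5644


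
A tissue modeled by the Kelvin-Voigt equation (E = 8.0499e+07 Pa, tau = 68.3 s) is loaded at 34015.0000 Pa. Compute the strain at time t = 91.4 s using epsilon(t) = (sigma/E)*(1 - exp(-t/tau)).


epsilon(t) = (sigma/E) * (1 - exp(-t/tau))
sigma/E = 34015.0000 / 8.0499e+07 = 4.2255e-04
exp(-t/tau) = exp(-91.4 / 68.3) = 0.2623
epsilon = 4.2255e-04 * (1 - 0.2623)
epsilon = 3.1171e-04


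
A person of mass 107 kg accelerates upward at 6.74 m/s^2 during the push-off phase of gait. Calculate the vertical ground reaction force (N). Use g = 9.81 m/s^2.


GRF = m * (g + a)
GRF = 107 * (9.81 + 6.74)
GRF = 107 * 16.5500
GRF = 1770.8500


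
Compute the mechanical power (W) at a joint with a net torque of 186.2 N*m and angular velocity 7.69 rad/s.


P = M * omega
P = 186.2 * 7.69
P = 1431.8780


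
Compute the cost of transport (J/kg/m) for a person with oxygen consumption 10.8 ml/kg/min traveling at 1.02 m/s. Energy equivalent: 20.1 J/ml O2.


Power per kg = VO2 * 20.1 / 60
Power per kg = 10.8 * 20.1 / 60 = 3.6180 W/kg
Cost = power_per_kg / speed
Cost = 3.6180 / 1.02
Cost = 3.5471


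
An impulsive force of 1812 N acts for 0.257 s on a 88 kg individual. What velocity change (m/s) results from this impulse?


J = F * dt = 1812 * 0.257 = 465.6840 N*s
delta_v = J / m
delta_v = 465.6840 / 88
delta_v = 5.2919


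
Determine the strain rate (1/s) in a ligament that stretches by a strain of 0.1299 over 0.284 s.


strain_rate = delta_strain / delta_t
strain_rate = 0.1299 / 0.284
strain_rate = 0.4574


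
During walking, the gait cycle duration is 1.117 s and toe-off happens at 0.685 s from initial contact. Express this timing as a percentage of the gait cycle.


pct = (event_time / cycle_time) * 100
pct = (0.685 / 1.117) * 100
ratio = 0.6132
pct = 61.3250


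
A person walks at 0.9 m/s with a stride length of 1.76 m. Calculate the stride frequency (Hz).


f = v / stride_length
f = 0.9 / 1.76
f = 0.5114


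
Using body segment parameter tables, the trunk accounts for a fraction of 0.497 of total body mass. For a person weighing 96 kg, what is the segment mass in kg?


m_segment = body_mass * fraction
m_segment = 96 * 0.497
m_segment = 47.7120


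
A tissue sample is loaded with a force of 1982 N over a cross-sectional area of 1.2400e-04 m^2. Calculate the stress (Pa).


stress = F / A
stress = 1982 / 1.2400e-04
stress = 1.5984e+07


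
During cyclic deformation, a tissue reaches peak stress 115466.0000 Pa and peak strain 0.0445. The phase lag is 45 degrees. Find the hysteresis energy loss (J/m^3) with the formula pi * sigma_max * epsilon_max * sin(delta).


E_loss = pi * sigma_max * epsilon_max * sin(delta)
delta = 45 deg = 0.7854 rad
sin(delta) = 0.7071
E_loss = pi * 115466.0000 * 0.0445 * 0.7071
E_loss = 11414.2927


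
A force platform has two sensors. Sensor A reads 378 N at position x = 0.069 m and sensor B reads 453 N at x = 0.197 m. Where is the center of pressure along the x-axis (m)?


COP_x = (F1*x1 + F2*x2) / (F1 + F2)
COP_x = (378*0.069 + 453*0.197) / (378 + 453)
Numerator = 115.3230
Denominator = 831
COP_x = 0.1388


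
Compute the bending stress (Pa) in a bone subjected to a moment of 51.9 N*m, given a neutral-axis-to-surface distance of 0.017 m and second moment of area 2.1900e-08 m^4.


sigma = M * c / I
sigma = 51.9 * 0.017 / 2.1900e-08
M * c = 0.8823
sigma = 4.0288e+07


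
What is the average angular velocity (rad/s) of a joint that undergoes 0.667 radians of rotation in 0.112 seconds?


omega = delta_theta / delta_t
omega = 0.667 / 0.112
omega = 5.9554


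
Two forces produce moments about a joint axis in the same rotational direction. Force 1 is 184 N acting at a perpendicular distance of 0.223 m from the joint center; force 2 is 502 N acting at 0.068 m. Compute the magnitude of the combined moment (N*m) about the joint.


M = F1 * d1 + F2 * d2
M = 184 * 0.223 + 502 * 0.068
M = 41.0320 + 34.1360
M = 75.1680


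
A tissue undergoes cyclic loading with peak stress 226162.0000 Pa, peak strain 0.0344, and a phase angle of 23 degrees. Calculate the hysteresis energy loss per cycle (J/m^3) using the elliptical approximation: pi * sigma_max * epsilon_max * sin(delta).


E_loss = pi * sigma_max * epsilon_max * sin(delta)
delta = 23 deg = 0.4014 rad
sin(delta) = 0.3907
E_loss = pi * 226162.0000 * 0.0344 * 0.3907
E_loss = 9550.0570


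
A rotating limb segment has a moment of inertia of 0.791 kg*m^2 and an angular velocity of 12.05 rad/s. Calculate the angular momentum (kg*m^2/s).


L = I * omega
L = 0.791 * 12.05
L = 9.5316


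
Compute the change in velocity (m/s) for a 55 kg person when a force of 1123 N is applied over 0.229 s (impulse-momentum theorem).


J = F * dt = 1123 * 0.229 = 257.1670 N*s
delta_v = J / m
delta_v = 257.1670 / 55
delta_v = 4.6758


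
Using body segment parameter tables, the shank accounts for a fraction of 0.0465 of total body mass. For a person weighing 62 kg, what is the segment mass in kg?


m_segment = body_mass * fraction
m_segment = 62 * 0.0465
m_segment = 2.8830


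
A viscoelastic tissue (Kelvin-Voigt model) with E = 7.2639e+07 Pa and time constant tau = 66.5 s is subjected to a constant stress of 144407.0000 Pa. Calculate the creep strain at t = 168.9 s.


epsilon(t) = (sigma/E) * (1 - exp(-t/tau))
sigma/E = 144407.0000 / 7.2639e+07 = 0.0020
exp(-t/tau) = exp(-168.9 / 66.5) = 0.0789
epsilon = 0.0020 * (1 - 0.0789)
epsilon = 0.0018


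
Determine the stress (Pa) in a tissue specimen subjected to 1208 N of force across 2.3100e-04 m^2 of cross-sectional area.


stress = F / A
stress = 1208 / 2.3100e-04
stress = 5.2294e+06


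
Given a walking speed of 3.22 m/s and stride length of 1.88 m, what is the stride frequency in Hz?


f = v / stride_length
f = 3.22 / 1.88
f = 1.7128


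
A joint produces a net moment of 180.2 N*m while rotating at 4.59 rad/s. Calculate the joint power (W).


P = M * omega
P = 180.2 * 4.59
P = 827.1180


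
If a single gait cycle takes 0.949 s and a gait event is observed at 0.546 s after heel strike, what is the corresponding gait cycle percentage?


pct = (event_time / cycle_time) * 100
pct = (0.546 / 0.949) * 100
ratio = 0.5753
pct = 57.5342


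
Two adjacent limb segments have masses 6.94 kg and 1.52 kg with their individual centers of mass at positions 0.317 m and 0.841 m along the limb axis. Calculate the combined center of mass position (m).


COM = (m1*x1 + m2*x2) / (m1 + m2)
COM = (6.94*0.317 + 1.52*0.841) / (6.94 + 1.52)
Numerator = 3.4783
Denominator = 8.4600
COM = 0.4111


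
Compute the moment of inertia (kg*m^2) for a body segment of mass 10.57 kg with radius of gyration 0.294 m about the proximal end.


I = m * k^2
I = 10.57 * 0.294^2
k^2 = 0.0864
I = 0.9136


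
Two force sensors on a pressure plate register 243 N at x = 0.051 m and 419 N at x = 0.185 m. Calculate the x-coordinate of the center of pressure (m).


COP_x = (F1*x1 + F2*x2) / (F1 + F2)
COP_x = (243*0.051 + 419*0.185) / (243 + 419)
Numerator = 89.9080
Denominator = 662
COP_x = 0.1358


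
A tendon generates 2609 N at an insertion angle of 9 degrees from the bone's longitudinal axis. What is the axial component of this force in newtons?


F_eff = F_tendon * cos(theta)
theta = 9 deg = 0.1571 rad
cos(theta) = 0.9877
F_eff = 2609 * 0.9877
F_eff = 2576.8789


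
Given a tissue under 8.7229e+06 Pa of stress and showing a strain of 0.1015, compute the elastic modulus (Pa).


E = stress / strain
E = 8.7229e+06 / 0.1015
E = 8.5940e+07


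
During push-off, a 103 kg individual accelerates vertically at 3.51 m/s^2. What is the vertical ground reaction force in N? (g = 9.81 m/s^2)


GRF = m * (g + a)
GRF = 103 * (9.81 + 3.51)
GRF = 103 * 13.3200
GRF = 1371.9600


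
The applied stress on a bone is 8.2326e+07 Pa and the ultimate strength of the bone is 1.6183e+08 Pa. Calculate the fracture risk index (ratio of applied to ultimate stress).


FRI = applied / ultimate
FRI = 8.2326e+07 / 1.6183e+08
FRI = 0.5087


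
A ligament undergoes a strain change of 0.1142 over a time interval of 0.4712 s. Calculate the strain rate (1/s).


strain_rate = delta_strain / delta_t
strain_rate = 0.1142 / 0.4712
strain_rate = 0.2424


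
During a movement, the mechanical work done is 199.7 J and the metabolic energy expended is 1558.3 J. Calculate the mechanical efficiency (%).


eta = (W_mech / E_meta) * 100
eta = (199.7 / 1558.3) * 100
ratio = 0.1282
eta = 12.8152


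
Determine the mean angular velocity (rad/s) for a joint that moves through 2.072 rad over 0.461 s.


omega = delta_theta / delta_t
omega = 2.072 / 0.461
omega = 4.4946


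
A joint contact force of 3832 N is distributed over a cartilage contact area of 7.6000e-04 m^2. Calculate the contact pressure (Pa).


P = F / A
P = 3832 / 7.6000e-04
P = 5.0421e+06


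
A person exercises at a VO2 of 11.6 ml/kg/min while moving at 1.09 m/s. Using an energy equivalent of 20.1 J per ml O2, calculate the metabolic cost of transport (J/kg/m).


Power per kg = VO2 * 20.1 / 60
Power per kg = 11.6 * 20.1 / 60 = 3.8860 W/kg
Cost = power_per_kg / speed
Cost = 3.8860 / 1.09
Cost = 3.5651


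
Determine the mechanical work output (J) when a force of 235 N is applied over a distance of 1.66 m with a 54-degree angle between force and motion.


W = F * d * cos(theta)
theta = 54 deg = 0.9425 rad
cos(theta) = 0.5878
W = 235 * 1.66 * 0.5878
W = 229.2950


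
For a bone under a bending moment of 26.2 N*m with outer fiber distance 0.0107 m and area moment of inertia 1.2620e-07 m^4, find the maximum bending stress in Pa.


sigma = M * c / I
sigma = 26.2 * 0.0107 / 1.2620e-07
M * c = 0.2803
sigma = 2.2214e+06


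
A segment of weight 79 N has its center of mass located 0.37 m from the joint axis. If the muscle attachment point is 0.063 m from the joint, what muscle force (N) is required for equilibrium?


F_muscle = W * d_load / d_muscle
F_muscle = 79 * 0.37 / 0.063
Numerator = 29.2300
F_muscle = 463.9683


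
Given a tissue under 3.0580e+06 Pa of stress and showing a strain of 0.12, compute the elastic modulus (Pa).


E = stress / strain
E = 3.0580e+06 / 0.12
E = 2.5483e+07


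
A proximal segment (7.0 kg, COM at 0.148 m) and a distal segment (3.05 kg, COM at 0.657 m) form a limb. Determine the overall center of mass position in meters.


COM = (m1*x1 + m2*x2) / (m1 + m2)
COM = (7.0*0.148 + 3.05*0.657) / (7.0 + 3.05)
Numerator = 3.0398
Denominator = 10.0500
COM = 0.3025


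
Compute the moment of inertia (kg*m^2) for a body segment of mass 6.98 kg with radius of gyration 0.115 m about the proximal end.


I = m * k^2
I = 6.98 * 0.115^2
k^2 = 0.0132
I = 0.0923


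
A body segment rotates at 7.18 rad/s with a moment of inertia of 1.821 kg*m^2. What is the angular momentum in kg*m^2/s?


L = I * omega
L = 1.821 * 7.18
L = 13.0748


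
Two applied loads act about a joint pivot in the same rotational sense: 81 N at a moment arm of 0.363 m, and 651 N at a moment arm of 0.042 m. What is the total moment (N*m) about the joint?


M = F1 * d1 + F2 * d2
M = 81 * 0.363 + 651 * 0.042
M = 29.4030 + 27.3420
M = 56.7450


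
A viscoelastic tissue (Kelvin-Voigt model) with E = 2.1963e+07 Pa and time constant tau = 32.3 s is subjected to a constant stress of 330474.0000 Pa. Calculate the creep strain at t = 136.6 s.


epsilon(t) = (sigma/E) * (1 - exp(-t/tau))
sigma/E = 330474.0000 / 2.1963e+07 = 0.0150
exp(-t/tau) = exp(-136.6 / 32.3) = 0.0146
epsilon = 0.0150 * (1 - 0.0146)
epsilon = 0.0148


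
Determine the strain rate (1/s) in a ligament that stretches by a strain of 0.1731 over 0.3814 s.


strain_rate = delta_strain / delta_t
strain_rate = 0.1731 / 0.3814
strain_rate = 0.4539


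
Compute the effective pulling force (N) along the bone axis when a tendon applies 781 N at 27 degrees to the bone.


F_eff = F_tendon * cos(theta)
theta = 27 deg = 0.4712 rad
cos(theta) = 0.8910
F_eff = 781 * 0.8910
F_eff = 695.8761


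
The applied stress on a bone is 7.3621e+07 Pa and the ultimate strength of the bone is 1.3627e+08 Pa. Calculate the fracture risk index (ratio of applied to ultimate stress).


FRI = applied / ultimate
FRI = 7.3621e+07 / 1.3627e+08
FRI = 0.5403


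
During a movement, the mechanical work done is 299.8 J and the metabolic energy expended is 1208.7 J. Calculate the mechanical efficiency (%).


eta = (W_mech / E_meta) * 100
eta = (299.8 / 1208.7) * 100
ratio = 0.2480
eta = 24.8035


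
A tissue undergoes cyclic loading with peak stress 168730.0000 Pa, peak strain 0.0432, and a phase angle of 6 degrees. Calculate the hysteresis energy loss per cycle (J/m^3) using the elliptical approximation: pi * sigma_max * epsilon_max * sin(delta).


E_loss = pi * sigma_max * epsilon_max * sin(delta)
delta = 6 deg = 0.1047 rad
sin(delta) = 0.1045
E_loss = pi * 168730.0000 * 0.0432 * 0.1045
E_loss = 2393.6491


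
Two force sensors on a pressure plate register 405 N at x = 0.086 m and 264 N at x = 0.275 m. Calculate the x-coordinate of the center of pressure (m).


COP_x = (F1*x1 + F2*x2) / (F1 + F2)
COP_x = (405*0.086 + 264*0.275) / (405 + 264)
Numerator = 107.4300
Denominator = 669
COP_x = 0.1606


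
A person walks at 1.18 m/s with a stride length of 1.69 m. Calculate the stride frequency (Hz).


f = v / stride_length
f = 1.18 / 1.69
f = 0.6982


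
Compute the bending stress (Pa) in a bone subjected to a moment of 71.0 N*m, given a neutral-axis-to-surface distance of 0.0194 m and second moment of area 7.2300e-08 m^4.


sigma = M * c / I
sigma = 71.0 * 0.0194 / 7.2300e-08
M * c = 1.3774
sigma = 1.9051e+07


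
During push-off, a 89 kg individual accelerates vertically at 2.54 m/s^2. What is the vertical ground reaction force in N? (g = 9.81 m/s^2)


GRF = m * (g + a)
GRF = 89 * (9.81 + 2.54)
GRF = 89 * 12.3500
GRF = 1099.1500


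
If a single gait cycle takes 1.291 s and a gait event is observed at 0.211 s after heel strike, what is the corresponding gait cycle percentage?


pct = (event_time / cycle_time) * 100
pct = (0.211 / 1.291) * 100
ratio = 0.1634
pct = 16.3439


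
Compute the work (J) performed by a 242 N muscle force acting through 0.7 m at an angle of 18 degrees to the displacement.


W = F * d * cos(theta)
theta = 18 deg = 0.3142 rad
cos(theta) = 0.9511
W = 242 * 0.7 * 0.9511
W = 161.1090


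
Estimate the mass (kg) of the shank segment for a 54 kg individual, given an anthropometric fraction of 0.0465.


m_segment = body_mass * fraction
m_segment = 54 * 0.0465
m_segment = 2.5110


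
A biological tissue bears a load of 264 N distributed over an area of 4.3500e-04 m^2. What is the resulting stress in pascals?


stress = F / A
stress = 264 / 4.3500e-04
stress = 606896.5517


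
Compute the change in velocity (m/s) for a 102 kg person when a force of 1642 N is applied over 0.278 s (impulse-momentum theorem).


J = F * dt = 1642 * 0.278 = 456.4760 N*s
delta_v = J / m
delta_v = 456.4760 / 102
delta_v = 4.4753


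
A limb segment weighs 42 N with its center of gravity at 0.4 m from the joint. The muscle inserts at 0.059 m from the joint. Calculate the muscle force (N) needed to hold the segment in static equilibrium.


F_muscle = W * d_load / d_muscle
F_muscle = 42 * 0.4 / 0.059
Numerator = 16.8000
F_muscle = 284.7458


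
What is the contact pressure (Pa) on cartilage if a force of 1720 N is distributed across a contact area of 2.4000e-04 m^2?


P = F / A
P = 1720 / 2.4000e-04
P = 7.1667e+06


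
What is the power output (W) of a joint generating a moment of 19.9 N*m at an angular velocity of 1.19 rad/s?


P = M * omega
P = 19.9 * 1.19
P = 23.6810


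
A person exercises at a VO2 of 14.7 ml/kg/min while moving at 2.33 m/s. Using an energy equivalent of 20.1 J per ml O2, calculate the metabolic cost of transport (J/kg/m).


Power per kg = VO2 * 20.1 / 60
Power per kg = 14.7 * 20.1 / 60 = 4.9245 W/kg
Cost = power_per_kg / speed
Cost = 4.9245 / 2.33
Cost = 2.1135


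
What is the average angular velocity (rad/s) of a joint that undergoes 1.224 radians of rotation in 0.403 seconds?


omega = delta_theta / delta_t
omega = 1.224 / 0.403
omega = 3.0372


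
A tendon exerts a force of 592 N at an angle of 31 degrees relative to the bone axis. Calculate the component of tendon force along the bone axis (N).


F_eff = F_tendon * cos(theta)
theta = 31 deg = 0.5411 rad
cos(theta) = 0.8572
F_eff = 592 * 0.8572
F_eff = 507.4430


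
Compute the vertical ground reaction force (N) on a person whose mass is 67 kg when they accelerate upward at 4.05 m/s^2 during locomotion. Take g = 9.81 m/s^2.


GRF = m * (g + a)
GRF = 67 * (9.81 + 4.05)
GRF = 67 * 13.8600
GRF = 928.6200


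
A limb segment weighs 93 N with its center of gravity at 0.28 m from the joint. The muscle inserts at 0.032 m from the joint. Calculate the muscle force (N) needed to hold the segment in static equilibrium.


F_muscle = W * d_load / d_muscle
F_muscle = 93 * 0.28 / 0.032
Numerator = 26.0400
F_muscle = 813.7500


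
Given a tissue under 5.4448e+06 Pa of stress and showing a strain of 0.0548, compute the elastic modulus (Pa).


E = stress / strain
E = 5.4448e+06 / 0.0548
E = 9.9358e+07


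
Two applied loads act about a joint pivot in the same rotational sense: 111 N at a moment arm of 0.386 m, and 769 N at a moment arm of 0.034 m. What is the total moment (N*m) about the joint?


M = F1 * d1 + F2 * d2
M = 111 * 0.386 + 769 * 0.034
M = 42.8460 + 26.1460
M = 68.9920


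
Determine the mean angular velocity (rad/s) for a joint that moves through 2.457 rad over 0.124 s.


omega = delta_theta / delta_t
omega = 2.457 / 0.124
omega = 19.8145


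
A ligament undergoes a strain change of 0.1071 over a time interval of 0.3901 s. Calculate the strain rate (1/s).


strain_rate = delta_strain / delta_t
strain_rate = 0.1071 / 0.3901
strain_rate = 0.2745


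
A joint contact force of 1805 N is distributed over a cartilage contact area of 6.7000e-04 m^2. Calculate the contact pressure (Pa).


P = F / A
P = 1805 / 6.7000e-04
P = 2.6940e+06


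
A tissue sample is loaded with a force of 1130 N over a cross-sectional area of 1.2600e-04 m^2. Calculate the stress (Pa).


stress = F / A
stress = 1130 / 1.2600e-04
stress = 8.9683e+06


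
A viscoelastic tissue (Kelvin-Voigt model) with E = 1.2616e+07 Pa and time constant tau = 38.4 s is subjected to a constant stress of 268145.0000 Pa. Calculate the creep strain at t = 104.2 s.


epsilon(t) = (sigma/E) * (1 - exp(-t/tau))
sigma/E = 268145.0000 / 1.2616e+07 = 0.0213
exp(-t/tau) = exp(-104.2 / 38.4) = 0.0663
epsilon = 0.0213 * (1 - 0.0663)
epsilon = 0.0198


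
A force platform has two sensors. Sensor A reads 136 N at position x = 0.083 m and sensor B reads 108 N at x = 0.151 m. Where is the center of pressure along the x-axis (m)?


COP_x = (F1*x1 + F2*x2) / (F1 + F2)
COP_x = (136*0.083 + 108*0.151) / (136 + 108)
Numerator = 27.5960
Denominator = 244
COP_x = 0.1131


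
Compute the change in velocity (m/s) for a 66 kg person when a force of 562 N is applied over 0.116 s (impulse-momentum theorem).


J = F * dt = 562 * 0.116 = 65.1920 N*s
delta_v = J / m
delta_v = 65.1920 / 66
delta_v = 0.9878


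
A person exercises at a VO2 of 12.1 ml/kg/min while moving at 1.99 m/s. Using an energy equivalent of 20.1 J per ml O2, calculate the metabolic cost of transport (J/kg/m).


Power per kg = VO2 * 20.1 / 60
Power per kg = 12.1 * 20.1 / 60 = 4.0535 W/kg
Cost = power_per_kg / speed
Cost = 4.0535 / 1.99
Cost = 2.0369


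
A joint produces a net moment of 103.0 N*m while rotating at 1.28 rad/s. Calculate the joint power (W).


P = M * omega
P = 103.0 * 1.28
P = 131.8400


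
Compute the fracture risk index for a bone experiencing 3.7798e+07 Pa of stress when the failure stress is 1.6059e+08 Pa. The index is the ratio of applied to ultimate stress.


FRI = applied / ultimate
FRI = 3.7798e+07 / 1.6059e+08
FRI = 0.2354


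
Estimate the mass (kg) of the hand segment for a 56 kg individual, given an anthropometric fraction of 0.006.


m_segment = body_mass * fraction
m_segment = 56 * 0.006
m_segment = 0.3360


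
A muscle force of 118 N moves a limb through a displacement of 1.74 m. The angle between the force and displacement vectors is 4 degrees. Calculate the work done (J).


W = F * d * cos(theta)
theta = 4 deg = 0.0698 rad
cos(theta) = 0.9976
W = 118 * 1.74 * 0.9976
W = 204.8199


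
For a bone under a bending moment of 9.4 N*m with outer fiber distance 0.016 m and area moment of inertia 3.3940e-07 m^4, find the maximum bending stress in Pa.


sigma = M * c / I
sigma = 9.4 * 0.016 / 3.3940e-07
M * c = 0.1504
sigma = 443134.9440


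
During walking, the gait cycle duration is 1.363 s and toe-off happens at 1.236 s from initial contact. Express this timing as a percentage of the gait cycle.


pct = (event_time / cycle_time) * 100
pct = (1.236 / 1.363) * 100
ratio = 0.9068
pct = 90.6823


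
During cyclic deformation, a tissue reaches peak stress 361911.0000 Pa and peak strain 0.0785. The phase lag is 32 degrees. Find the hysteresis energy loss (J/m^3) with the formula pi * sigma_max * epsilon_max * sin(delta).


E_loss = pi * sigma_max * epsilon_max * sin(delta)
delta = 32 deg = 0.5585 rad
sin(delta) = 0.5299
E_loss = pi * 361911.0000 * 0.0785 * 0.5299
E_loss = 47296.7197


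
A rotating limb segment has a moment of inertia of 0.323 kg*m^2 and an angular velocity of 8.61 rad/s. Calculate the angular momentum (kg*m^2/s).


L = I * omega
L = 0.323 * 8.61
L = 2.7810


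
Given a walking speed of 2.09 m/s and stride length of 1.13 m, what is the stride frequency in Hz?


f = v / stride_length
f = 2.09 / 1.13
f = 1.8496


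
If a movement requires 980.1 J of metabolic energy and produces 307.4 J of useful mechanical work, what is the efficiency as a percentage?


eta = (W_mech / E_meta) * 100
eta = (307.4 / 980.1) * 100
ratio = 0.3136
eta = 31.3641


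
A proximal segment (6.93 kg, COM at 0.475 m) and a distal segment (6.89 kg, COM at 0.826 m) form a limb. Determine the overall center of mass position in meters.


COM = (m1*x1 + m2*x2) / (m1 + m2)
COM = (6.93*0.475 + 6.89*0.826) / (6.93 + 6.89)
Numerator = 8.9829
Denominator = 13.8200
COM = 0.6500


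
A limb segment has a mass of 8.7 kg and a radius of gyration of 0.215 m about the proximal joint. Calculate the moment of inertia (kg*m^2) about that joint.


I = m * k^2
I = 8.7 * 0.215^2
k^2 = 0.0462
I = 0.4022


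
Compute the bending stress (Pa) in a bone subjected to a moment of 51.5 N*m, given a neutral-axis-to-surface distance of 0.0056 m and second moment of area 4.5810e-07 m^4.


sigma = M * c / I
sigma = 51.5 * 0.0056 / 4.5810e-07
M * c = 0.2884
sigma = 629556.8653


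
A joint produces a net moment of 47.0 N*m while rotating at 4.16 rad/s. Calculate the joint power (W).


P = M * omega
P = 47.0 * 4.16
P = 195.5200


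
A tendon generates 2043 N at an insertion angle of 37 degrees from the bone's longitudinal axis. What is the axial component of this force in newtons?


F_eff = F_tendon * cos(theta)
theta = 37 deg = 0.6458 rad
cos(theta) = 0.7986
F_eff = 2043 * 0.7986
F_eff = 1631.6123


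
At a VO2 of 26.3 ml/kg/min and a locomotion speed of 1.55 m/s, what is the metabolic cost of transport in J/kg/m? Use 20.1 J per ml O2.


Power per kg = VO2 * 20.1 / 60
Power per kg = 26.3 * 20.1 / 60 = 8.8105 W/kg
Cost = power_per_kg / speed
Cost = 8.8105 / 1.55
Cost = 5.6842


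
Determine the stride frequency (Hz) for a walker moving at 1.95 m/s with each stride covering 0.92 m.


f = v / stride_length
f = 1.95 / 0.92
f = 2.1196


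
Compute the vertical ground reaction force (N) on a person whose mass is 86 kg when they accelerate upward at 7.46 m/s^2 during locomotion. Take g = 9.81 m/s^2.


GRF = m * (g + a)
GRF = 86 * (9.81 + 7.46)
GRF = 86 * 17.2700
GRF = 1485.2200


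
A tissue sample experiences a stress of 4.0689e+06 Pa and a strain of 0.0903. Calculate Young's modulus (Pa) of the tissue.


E = stress / strain
E = 4.0689e+06 / 0.0903
E = 4.5060e+07


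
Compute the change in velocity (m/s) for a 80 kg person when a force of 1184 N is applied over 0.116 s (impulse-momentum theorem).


J = F * dt = 1184 * 0.116 = 137.3440 N*s
delta_v = J / m
delta_v = 137.3440 / 80
delta_v = 1.7168


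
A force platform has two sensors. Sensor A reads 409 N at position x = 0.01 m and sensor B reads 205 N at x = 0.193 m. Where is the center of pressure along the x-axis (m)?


COP_x = (F1*x1 + F2*x2) / (F1 + F2)
COP_x = (409*0.01 + 205*0.193) / (409 + 205)
Numerator = 43.6550
Denominator = 614
COP_x = 0.0711


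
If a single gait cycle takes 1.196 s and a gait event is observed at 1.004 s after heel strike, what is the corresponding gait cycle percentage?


pct = (event_time / cycle_time) * 100
pct = (1.004 / 1.196) * 100
ratio = 0.8395
pct = 83.9465


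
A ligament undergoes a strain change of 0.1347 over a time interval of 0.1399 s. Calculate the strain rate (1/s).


strain_rate = delta_strain / delta_t
strain_rate = 0.1347 / 0.1399
strain_rate = 0.9628


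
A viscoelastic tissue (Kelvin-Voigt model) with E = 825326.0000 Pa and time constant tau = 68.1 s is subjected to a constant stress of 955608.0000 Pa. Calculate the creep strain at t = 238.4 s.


epsilon(t) = (sigma/E) * (1 - exp(-t/tau))
sigma/E = 955608.0000 / 825326.0000 = 1.1579
exp(-t/tau) = exp(-238.4 / 68.1) = 0.0302
epsilon = 1.1579 * (1 - 0.0302)
epsilon = 1.1229


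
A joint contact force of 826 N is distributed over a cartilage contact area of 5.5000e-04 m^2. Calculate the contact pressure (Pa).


P = F / A
P = 826 / 5.5000e-04
P = 1.5018e+06


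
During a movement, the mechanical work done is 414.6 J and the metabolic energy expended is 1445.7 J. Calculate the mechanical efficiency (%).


eta = (W_mech / E_meta) * 100
eta = (414.6 / 1445.7) * 100
ratio = 0.2868
eta = 28.6781


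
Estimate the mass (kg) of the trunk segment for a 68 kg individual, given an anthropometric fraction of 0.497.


m_segment = body_mass * fraction
m_segment = 68 * 0.497
m_segment = 33.7960
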